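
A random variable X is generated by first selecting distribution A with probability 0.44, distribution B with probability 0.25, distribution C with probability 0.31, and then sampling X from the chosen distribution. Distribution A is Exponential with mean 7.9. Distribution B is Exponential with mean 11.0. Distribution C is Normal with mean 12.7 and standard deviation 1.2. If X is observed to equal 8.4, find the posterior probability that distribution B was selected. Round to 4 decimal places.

0.3531

Likelihoods f(8.4 | ·): A: 0.0437111; B: 0.0423608; C: 0.000541375.
Posterior ∝ prior × likelihood. Numerator for B: 0.25·0.0423608 = 0.0105902.
Normalizing constant: 0.44·0.0437111 + 0.25·0.0423608 + 0.31·0.000541375 = 0.0299909.
P(B | observation) = 0.0105902 / 0.0299909 = 0.353114.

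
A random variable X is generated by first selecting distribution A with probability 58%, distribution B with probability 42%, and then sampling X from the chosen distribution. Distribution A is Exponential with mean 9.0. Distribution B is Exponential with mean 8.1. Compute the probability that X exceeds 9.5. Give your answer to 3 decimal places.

Conditional on each component, P(X > 9.5): A: 0.347999; B: 0.309487.
By total probability, P(X > 9.5) = 0.58·0.347999 + 0.42·0.309487 = 0.331824.

0.332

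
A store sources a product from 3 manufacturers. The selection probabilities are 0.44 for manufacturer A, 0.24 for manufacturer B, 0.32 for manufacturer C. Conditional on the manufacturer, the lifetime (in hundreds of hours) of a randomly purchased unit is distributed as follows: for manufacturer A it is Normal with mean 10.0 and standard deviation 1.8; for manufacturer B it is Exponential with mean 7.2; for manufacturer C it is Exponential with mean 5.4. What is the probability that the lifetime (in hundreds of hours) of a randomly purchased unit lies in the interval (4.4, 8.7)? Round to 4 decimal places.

Conditional on each manufacturer, P(4.4 < X < 8.7): A: 0.234147; B: 0.244053; C: 0.243056.
By total probability, P(4.4 < X < 8.7) = 0.44·0.234147 + 0.24·0.244053 + 0.32·0.243056 = 0.239375.

0.2394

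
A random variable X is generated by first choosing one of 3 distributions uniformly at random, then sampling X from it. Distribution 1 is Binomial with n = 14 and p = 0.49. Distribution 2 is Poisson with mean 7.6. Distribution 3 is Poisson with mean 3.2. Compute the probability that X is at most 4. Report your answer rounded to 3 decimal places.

0.336

Conditional on each component, P(X ≤ 4): 1: 0.102622; 2: 0.124939; 3: 0.780613.
By total probability, P(X ≤ 4) = 0.333333·0.102622 + 0.333333·0.124939 + 0.333333·0.780613 = 0.336058.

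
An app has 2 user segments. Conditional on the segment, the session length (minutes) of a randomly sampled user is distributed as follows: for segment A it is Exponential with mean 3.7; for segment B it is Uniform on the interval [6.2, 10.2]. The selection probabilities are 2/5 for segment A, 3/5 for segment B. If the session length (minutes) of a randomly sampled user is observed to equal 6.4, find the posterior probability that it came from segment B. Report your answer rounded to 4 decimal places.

Likelihoods f(6.4 | ·): A: 0.0479277; B: 0.25.
Posterior ∝ prior × likelihood. Numerator for B: 0.6·0.25 = 0.15.
Normalizing constant: 0.4·0.0479277 + 0.6·0.25 = 0.169171.
P(B | observation) = 0.15 / 0.169171 = 0.886676.

0.8867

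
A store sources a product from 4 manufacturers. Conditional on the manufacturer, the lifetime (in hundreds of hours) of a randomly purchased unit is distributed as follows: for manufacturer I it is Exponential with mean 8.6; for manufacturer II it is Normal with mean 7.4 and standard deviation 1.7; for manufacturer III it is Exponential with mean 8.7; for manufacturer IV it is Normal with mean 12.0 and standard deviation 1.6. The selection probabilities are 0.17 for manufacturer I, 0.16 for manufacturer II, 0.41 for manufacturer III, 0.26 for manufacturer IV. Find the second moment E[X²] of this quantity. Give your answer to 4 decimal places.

134.5418

For each component E[X²] = Var + (mean)², giving I: 147.92; II: 57.65; III: 151.38; IV: 146.56.
Overall E[X²] = 0.17·147.92 + 0.16·57.65 + 0.41·151.38 + 0.26·146.56 = 134.542.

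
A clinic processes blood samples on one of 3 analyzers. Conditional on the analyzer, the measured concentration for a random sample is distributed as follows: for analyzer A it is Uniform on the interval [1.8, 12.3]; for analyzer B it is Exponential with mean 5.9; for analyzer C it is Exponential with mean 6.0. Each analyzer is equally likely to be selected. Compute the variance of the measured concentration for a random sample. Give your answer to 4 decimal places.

Per component, A: μ=7.05, E[X²]=58.89; B: μ=5.9, E[X²]=69.62; C: μ=6, E[X²]=72.
E[X] = 0.333333·7.05 + 0.333333·5.9 + 0.333333·6 = 6.31667.
E[X²] = 0.333333·58.89 + 0.333333·69.62 + 0.333333·72 = 66.8367.
Var(X) = E[X²] − (E[X])² = 66.8367 − 39.9003 = 26.9364.

26.9364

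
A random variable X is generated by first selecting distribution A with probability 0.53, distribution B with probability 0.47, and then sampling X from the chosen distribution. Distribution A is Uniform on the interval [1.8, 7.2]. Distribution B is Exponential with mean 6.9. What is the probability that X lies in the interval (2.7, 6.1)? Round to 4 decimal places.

Conditional on each component, P(2.7 < X < 6.1): A: 0.62963; B: 0.263071.
By total probability, P(2.7 < X < 6.1) = 0.53·0.62963 + 0.47·0.263071 = 0.457347.

0.4573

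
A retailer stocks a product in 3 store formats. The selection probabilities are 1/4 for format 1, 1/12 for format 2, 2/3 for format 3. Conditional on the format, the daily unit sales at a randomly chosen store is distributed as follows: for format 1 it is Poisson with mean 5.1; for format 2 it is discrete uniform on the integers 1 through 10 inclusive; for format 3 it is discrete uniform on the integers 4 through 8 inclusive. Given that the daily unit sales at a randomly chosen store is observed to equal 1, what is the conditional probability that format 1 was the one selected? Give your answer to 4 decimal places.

0.4826

Likelihoods P(X=1 | ·): 1: 0.0310934; 2: 0.1; 3: 0.
Posterior ∝ prior × likelihood. Numerator for 1: 0.25·0.0310934 = 0.00777335.
Normalizing constant: 0.25·0.0310934 + 0.0833333·0.1 + 0.666667·0 = 0.0161067.
P(1 | observation) = 0.00777335 / 0.0161067 = 0.482616.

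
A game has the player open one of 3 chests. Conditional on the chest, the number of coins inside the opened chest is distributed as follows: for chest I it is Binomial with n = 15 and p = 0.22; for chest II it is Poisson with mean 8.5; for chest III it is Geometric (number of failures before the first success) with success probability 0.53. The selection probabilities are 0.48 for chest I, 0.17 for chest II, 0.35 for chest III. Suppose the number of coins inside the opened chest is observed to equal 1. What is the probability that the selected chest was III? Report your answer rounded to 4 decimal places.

0.6394

Likelihoods P(X=1 | ·): I: 0.101821; II: 0.00172948; III: 0.2491.
Posterior ∝ prior × likelihood. Numerator for III: 0.35·0.2491 = 0.087185.
Normalizing constant: 0.48·0.101821 + 0.17·0.00172948 + 0.35·0.2491 = 0.136353.
P(III | observation) = 0.087185 / 0.136353 = 0.639406.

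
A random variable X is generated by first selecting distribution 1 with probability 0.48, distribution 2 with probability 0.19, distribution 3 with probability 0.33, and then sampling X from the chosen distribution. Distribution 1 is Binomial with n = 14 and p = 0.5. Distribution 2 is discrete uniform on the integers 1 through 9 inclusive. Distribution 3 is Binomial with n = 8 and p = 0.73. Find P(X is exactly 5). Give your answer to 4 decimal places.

0.1552

Conditional on each component, P(X = 5): 1: 0.122192; 2: 0.111111; 3: 0.228504.
By total probability, P(X = 5) = 0.48·0.122192 + 0.19·0.111111 + 0.33·0.228504 = 0.15517.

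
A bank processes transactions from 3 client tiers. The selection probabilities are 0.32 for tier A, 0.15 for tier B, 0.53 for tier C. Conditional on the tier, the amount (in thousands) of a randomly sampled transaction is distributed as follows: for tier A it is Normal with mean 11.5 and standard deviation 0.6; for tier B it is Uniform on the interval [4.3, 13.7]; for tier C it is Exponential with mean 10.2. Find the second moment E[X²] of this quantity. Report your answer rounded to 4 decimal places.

For each component E[X²] = Var + (mean)², giving A: 132.61; B: 88.3633; C: 208.08.
Overall E[X²] = 0.32·132.61 + 0.15·88.3633 + 0.53·208.08 = 165.972.

165.9721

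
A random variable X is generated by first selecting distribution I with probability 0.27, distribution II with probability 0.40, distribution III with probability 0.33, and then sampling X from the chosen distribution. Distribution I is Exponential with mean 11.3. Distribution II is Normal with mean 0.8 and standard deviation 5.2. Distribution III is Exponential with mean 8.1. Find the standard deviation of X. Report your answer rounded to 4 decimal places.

9.3165

Per component, I: μ=11.3, E[X²]=255.38; II: μ=0.8, E[X²]=27.68; III: μ=8.1, E[X²]=131.22.
E[X] = 0.27·11.3 + 0.4·0.8 + 0.33·8.1 = 6.044.
E[X²] = 0.27·255.38 + 0.4·27.68 + 0.33·131.22 = 123.327.
Var(X) = E[X²] − (E[X])² = 123.327 − 36.5299 = 86.7973.
SD(X) = √86.7973 = 9.3165.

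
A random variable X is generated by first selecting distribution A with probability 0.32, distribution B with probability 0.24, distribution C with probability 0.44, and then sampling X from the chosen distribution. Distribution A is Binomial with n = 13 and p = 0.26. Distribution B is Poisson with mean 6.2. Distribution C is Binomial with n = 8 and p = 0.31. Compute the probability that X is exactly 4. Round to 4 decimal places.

0.1640

Conditional on each component, P(X = 4): A: 0.217413; B: 0.124948; C: 0.146535.
By total probability, P(X = 4) = 0.32·0.217413 + 0.24·0.124948 + 0.44·0.146535 = 0.164035.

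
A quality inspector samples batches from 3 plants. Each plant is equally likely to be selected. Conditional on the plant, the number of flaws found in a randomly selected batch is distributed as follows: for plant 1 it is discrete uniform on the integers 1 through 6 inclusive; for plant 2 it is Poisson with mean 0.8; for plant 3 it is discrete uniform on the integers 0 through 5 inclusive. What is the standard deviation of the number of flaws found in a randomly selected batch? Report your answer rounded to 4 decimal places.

Per component, 1: μ=3.5, E[X²]=15.1667; 2: μ=0.8, E[X²]=1.44; 3: μ=2.5, E[X²]=9.16667.
E[X] = 0.333333·3.5 + 0.333333·0.8 + 0.333333·2.5 = 2.26667.
E[X²] = 0.333333·15.1667 + 0.333333·1.44 + 0.333333·9.16667 = 8.59111.
Var(X) = E[X²] − (E[X])² = 8.59111 − 5.13778 = 3.45333.
SD(X) = √3.45333 = 1.85831.

1.8583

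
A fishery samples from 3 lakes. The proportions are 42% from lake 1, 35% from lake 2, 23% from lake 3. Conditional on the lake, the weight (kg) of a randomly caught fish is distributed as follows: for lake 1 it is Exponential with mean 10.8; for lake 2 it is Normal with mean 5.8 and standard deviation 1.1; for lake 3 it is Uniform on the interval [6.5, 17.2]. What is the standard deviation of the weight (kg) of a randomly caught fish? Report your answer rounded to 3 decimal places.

7.638

Per component, 1: μ=10.8, E[X²]=233.28; 2: μ=5.8, E[X²]=34.85; 3: μ=11.85, E[X²]=149.963.
E[X] = 0.42·10.8 + 0.35·5.8 + 0.23·11.85 = 9.2915.
E[X²] = 0.42·233.28 + 0.35·34.85 + 0.23·149.963 = 144.667.
Var(X) = E[X²] − (E[X])² = 144.667 − 86.332 = 58.3347.
SD(X) = √58.3347 = 7.63772.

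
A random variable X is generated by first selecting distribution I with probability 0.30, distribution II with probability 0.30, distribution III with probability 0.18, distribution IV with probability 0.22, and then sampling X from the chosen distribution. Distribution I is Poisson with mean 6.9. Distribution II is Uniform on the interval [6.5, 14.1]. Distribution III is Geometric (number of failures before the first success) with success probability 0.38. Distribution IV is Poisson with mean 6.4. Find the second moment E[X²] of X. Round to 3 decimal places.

61.295

For each component E[X²] = Var + (mean)², giving I: 54.51; II: 110.903; III: 6.95568; IV: 47.36.
Overall E[X²] = 0.3·54.51 + 0.3·110.903 + 0.18·6.95568 + 0.22·47.36 = 61.2952.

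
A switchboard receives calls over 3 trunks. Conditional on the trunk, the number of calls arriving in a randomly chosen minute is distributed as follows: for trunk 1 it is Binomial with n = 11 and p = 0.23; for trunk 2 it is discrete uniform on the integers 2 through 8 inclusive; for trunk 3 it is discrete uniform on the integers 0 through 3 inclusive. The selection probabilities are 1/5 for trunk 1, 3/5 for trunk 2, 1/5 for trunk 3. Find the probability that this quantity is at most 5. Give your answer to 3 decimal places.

0.738

Conditional on each trunk, P(X ≤ 5): 1: 0.976886; 2: 0.571429; 3: 1.
By total probability, P(X ≤ 5) = 0.2·0.976886 + 0.6·0.571429 + 0.2·1 = 0.738234.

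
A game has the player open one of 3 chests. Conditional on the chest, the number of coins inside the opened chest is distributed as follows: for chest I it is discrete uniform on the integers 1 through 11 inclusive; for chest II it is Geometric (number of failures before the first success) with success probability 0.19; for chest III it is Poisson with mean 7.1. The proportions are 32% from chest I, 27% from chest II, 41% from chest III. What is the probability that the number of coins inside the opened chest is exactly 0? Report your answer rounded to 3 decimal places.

Conditional on each chest, P(X = 0): I: 0; II: 0.19; III: 0.000825105.
By total probability, P(X = 0) = 0.32·0 + 0.27·0.19 + 0.41·0.000825105 = 0.0516383.

0.052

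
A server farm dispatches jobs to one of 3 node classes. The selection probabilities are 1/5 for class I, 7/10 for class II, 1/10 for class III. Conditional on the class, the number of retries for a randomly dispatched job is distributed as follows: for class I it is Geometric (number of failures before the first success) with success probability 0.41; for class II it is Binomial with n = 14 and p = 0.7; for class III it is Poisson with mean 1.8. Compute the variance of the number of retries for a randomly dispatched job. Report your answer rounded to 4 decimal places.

Per component, I: μ=1.43902, E[X²]=5.58061; II: μ=9.8, E[X²]=98.98; III: μ=1.8, E[X²]=5.04.
E[X] = 0.2·1.43902 + 0.7·9.8 + 0.1·1.8 = 7.3278.
E[X²] = 0.2·5.58061 + 0.7·98.98 + 0.1·5.04 = 70.9061.
Var(X) = E[X²] − (E[X])² = 70.9061 − 53.6967 = 17.2094.

17.2094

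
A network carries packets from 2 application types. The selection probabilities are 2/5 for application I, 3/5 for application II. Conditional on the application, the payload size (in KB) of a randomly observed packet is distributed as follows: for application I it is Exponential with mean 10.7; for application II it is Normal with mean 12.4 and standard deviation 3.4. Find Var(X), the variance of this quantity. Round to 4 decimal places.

Per component, I: μ=10.7, E[X²]=228.98; II: μ=12.4, E[X²]=165.32.
E[X] = 0.4·10.7 + 0.6·12.4 = 11.72.
E[X²] = 0.4·228.98 + 0.6·165.32 = 190.784.
Var(X) = E[X²] − (E[X])² = 190.784 − 137.358 = 53.4256.

53.4256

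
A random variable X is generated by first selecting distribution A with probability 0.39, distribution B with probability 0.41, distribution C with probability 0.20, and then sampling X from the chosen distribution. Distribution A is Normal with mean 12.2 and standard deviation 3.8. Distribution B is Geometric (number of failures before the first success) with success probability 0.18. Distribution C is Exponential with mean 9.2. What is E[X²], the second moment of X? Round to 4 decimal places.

For each component E[X²] = Var + (mean)², giving A: 163.28; B: 46.0617; C: 169.28.
Overall E[X²] = 0.39·163.28 + 0.41·46.0617 + 0.2·169.28 = 116.421.

116.4205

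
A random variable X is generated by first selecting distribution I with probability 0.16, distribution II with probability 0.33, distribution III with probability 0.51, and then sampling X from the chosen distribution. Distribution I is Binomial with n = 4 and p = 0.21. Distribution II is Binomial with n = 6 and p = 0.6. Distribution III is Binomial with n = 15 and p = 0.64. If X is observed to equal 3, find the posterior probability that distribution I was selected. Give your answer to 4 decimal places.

Likelihoods P(X=3 | ·): I: 0.0292648; II: 0.27648; III: 0.000565173.
Posterior ∝ prior × likelihood. Numerator for I: 0.16·0.0292648 = 0.00468236.
Normalizing constant: 0.16·0.0292648 + 0.33·0.27648 + 0.51·0.000565173 = 0.096209.
P(I | observation) = 0.00468236 / 0.096209 = 0.0486686.

0.0487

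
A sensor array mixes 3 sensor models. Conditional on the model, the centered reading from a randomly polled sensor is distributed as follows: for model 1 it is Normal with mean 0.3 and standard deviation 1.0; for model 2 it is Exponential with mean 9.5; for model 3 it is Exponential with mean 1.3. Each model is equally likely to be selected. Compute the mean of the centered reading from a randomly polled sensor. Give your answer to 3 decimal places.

3.700

Component means — 1: 0.3; 2: 9.5; 3: 1.3.
E[X] = 0.333333·0.3 + 0.333333·9.5 + 0.333333·1.3 = 3.7.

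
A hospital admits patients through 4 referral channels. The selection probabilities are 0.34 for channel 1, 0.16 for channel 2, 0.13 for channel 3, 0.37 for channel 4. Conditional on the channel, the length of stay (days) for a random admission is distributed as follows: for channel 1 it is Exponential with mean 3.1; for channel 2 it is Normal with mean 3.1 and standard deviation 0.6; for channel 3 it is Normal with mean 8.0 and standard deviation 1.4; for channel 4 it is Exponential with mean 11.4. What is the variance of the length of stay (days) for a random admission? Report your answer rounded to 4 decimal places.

66.5263

Per component, 1: μ=3.1, E[X²]=19.22; 2: μ=3.1, E[X²]=9.97; 3: μ=8, E[X²]=65.96; 4: μ=11.4, E[X²]=259.92.
E[X] = 0.34·3.1 + 0.16·3.1 + 0.13·8 + 0.37·11.4 = 6.808.
E[X²] = 0.34·19.22 + 0.16·9.97 + 0.13·65.96 + 0.37·259.92 = 112.875.
Var(X) = E[X²] − (E[X])² = 112.875 − 46.3489 = 66.5263.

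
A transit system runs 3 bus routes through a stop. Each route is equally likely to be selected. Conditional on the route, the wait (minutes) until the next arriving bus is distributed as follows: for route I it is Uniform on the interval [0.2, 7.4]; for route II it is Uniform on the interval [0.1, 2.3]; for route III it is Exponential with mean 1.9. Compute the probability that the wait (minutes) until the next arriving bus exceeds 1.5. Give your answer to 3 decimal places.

0.546

Conditional on each route, P(X > 1.5): I: 0.819444; II: 0.363636; III: 0.454084.
By total probability, P(X > 1.5) = 0.333333·0.819444 + 0.333333·0.363636 + 0.333333·0.454084 = 0.545722.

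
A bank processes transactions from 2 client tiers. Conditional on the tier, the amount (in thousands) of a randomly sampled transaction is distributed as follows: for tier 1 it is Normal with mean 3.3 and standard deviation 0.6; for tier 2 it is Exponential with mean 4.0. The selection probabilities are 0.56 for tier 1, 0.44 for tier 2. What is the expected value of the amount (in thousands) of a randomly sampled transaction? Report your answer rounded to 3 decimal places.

Component means — 1: 3.3; 2: 4.
E[X] = 0.56·3.3 + 0.44·4 = 3.608.

3.608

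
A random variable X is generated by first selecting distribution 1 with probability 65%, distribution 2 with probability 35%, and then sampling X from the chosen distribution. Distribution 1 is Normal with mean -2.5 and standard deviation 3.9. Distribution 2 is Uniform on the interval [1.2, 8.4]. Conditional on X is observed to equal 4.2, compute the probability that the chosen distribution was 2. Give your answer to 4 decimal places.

Likelihoods f(4.2 | ·): 1: 0.0233867; 2: 0.138889.
Posterior ∝ prior × likelihood. Numerator for 2: 0.35·0.138889 = 0.0486111.
Normalizing constant: 0.65·0.0233867 + 0.35·0.138889 = 0.0638124.
P(2 | observation) = 0.0486111 / 0.0638124 = 0.761781.

0.7618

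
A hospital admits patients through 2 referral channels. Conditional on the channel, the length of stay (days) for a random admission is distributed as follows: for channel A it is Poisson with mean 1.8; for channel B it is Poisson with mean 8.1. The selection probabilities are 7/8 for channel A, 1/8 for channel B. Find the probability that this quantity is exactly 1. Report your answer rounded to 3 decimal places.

0.261

Conditional on each channel, P(X = 1): A: 0.297538; B: 0.00245867.
By total probability, P(X = 1) = 0.875·0.297538 + 0.125·0.00245867 = 0.260653.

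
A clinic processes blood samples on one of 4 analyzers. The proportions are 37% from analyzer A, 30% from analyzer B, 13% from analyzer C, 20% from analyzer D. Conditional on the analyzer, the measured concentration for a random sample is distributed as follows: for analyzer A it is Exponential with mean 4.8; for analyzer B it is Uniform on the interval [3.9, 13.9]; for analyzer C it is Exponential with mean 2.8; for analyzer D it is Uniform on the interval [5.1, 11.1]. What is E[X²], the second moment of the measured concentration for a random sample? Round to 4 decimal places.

For each component E[X²] = Var + (mean)², giving A: 46.08; B: 87.5433; C: 15.68; D: 68.61.
Overall E[X²] = 0.37·46.08 + 0.3·87.5433 + 0.13·15.68 + 0.2·68.61 = 59.073.

59.0730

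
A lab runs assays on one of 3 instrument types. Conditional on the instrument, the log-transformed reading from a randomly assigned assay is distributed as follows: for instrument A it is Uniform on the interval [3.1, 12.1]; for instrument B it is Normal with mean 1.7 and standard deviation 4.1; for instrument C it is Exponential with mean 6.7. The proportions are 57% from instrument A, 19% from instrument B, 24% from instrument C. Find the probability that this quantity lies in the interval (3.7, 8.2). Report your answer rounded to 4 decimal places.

Conditional on each instrument, P(3.7 < X < 8.2): A: 0.5; B: 0.256402; C: 0.281573.
By total probability, P(3.7 < X < 8.2) = 0.57·0.5 + 0.19·0.256402 + 0.24·0.281573 = 0.401294.

0.4013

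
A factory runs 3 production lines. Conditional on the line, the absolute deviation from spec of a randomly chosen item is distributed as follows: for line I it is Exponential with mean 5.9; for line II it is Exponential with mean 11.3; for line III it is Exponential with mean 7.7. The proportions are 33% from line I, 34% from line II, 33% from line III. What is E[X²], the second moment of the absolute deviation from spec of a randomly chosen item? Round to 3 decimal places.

148.935

For each component E[X²] = Var + (mean)², giving I: 69.62; II: 255.38; III: 118.58.
Overall E[X²] = 0.33·69.62 + 0.34·255.38 + 0.33·118.58 = 148.935.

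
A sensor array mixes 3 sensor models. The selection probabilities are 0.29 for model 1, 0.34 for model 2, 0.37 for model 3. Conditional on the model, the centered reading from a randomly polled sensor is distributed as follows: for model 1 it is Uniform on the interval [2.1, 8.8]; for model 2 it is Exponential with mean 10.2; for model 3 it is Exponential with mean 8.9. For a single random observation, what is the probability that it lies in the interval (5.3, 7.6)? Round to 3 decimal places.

0.187

Conditional on each model, P(5.3 < X < 7.6): 1: 0.343284; 2: 0.120066; 3: 0.125546.
By total probability, P(5.3 < X < 7.6) = 0.29·0.343284 + 0.34·0.120066 + 0.37·0.125546 = 0.186827.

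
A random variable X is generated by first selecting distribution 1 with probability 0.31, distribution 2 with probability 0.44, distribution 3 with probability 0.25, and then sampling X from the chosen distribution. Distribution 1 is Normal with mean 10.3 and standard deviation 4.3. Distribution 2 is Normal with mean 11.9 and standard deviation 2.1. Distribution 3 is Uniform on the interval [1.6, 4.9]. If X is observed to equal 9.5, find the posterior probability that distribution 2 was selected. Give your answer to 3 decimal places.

Likelihoods f(9.5 | ·): 1: 0.0911854; 2: 0.0988712; 3: 0.
Posterior ∝ prior × likelihood. Numerator for 2: 0.44·0.0988712 = 0.0435033.
Normalizing constant: 0.31·0.0911854 + 0.44·0.0988712 + 0.25·0 = 0.0717708.
P(2 | observation) = 0.0435033 / 0.0717708 = 0.606142.

0.606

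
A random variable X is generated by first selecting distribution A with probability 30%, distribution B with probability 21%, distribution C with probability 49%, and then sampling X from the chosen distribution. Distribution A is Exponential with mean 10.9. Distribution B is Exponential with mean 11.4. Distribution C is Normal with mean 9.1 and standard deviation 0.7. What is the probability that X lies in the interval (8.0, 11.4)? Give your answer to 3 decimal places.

Conditional on each component, P(8.0 < X < 11.4): A: 0.128626; B: 0.127835; C: 0.94145.
By total probability, P(8.0 < X < 11.4) = 0.3·0.128626 + 0.21·0.127835 + 0.49·0.94145 = 0.526744.

0.527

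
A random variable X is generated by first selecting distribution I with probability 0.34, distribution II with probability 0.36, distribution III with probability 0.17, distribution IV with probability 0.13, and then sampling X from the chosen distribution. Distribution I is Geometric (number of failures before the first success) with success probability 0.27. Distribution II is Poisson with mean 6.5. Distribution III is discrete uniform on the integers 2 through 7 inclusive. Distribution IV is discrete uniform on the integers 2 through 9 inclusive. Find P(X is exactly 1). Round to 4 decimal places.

0.0705

Conditional on each component, P(X = 1): I: 0.1971; II: 0.00977235; III: 0; IV: 0.
By total probability, P(X = 1) = 0.34·0.1971 + 0.36·0.00977235 + 0.17·0 + 0.13·0 = 0.070532.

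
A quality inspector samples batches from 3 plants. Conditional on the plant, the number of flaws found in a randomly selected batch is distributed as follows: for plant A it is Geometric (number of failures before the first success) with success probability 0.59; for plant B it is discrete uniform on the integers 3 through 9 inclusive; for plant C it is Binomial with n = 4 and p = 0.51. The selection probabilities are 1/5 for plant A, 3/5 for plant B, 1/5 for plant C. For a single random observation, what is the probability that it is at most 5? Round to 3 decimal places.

Conditional on each plant, P(X ≤ 5): A: 0.99525; B: 0.428571; C: 1.
By total probability, P(X ≤ 5) = 0.2·0.99525 + 0.6·0.428571 + 0.2·1 = 0.656193.

0.656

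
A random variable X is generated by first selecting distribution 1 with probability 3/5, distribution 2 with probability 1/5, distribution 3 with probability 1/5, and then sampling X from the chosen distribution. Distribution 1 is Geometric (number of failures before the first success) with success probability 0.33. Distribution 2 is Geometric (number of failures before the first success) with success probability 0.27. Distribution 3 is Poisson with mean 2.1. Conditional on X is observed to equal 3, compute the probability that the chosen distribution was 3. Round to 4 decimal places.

Likelihoods P(X=3 | ·): 1: 0.0992518; 2: 0.105035; 3: 0.189011.
Posterior ∝ prior × likelihood. Numerator for 3: 0.2·0.189011 = 0.0378023.
Normalizing constant: 0.6·0.0992518 + 0.2·0.105035 + 0.2·0.189011 = 0.11836.
P(3 | observation) = 0.0378023 / 0.11836 = 0.319383.

0.3194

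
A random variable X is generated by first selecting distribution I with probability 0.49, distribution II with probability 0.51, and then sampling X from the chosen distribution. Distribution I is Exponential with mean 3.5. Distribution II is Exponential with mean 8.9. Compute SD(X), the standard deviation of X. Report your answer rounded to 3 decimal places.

7.327

Per component, I: μ=3.5, E[X²]=24.5; II: μ=8.9, E[X²]=158.42.
E[X] = 0.49·3.5 + 0.51·8.9 = 6.254.
E[X²] = 0.49·24.5 + 0.51·158.42 = 92.7992.
Var(X) = E[X²] − (E[X])² = 92.7992 − 39.1125 = 53.6867.
SD(X) = √53.6867 = 7.32712.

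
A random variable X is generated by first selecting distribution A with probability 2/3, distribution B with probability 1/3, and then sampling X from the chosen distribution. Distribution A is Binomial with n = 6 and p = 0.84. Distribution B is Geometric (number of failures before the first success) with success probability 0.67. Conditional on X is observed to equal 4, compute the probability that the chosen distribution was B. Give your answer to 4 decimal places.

Likelihoods P(X=4 | ·): A: 0.191183; B: 0.00794567.
Posterior ∝ prior × likelihood. Numerator for B: 0.333333·0.00794567 = 0.00264856.
Normalizing constant: 0.666667·0.191183 + 0.333333·0.00794567 = 0.130104.
P(B | observation) = 0.00264856 / 0.130104 = 0.0203573.

0.0204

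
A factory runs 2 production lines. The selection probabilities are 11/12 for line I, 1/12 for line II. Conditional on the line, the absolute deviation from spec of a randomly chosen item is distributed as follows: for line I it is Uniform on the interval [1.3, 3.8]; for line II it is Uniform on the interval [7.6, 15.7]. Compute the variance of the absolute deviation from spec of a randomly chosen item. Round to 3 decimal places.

Per component, I: μ=2.55, E[X²]=7.02333; II: μ=11.65, E[X²]=141.19.
E[X] = 0.916667·2.55 + 0.0833333·11.65 = 3.30833.
E[X²] = 0.916667·7.02333 + 0.0833333·141.19 = 18.2039.
Var(X) = E[X²] − (E[X])² = 18.2039 − 10.9451 = 7.25882.

7.259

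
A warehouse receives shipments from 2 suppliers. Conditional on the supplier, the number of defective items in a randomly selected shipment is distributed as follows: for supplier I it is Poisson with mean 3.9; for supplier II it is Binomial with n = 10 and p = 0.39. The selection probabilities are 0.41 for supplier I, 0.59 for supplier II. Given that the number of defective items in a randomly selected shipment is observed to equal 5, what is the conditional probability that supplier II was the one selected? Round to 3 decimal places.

0.645

Likelihoods P(X=5 | ·): I: 0.152193; II: 0.192032.
Posterior ∝ prior × likelihood. Numerator for II: 0.59·0.192032 = 0.113299.
Normalizing constant: 0.41·0.152193 + 0.59·0.192032 = 0.175698.
P(II | observation) = 0.113299 / 0.175698 = 0.64485.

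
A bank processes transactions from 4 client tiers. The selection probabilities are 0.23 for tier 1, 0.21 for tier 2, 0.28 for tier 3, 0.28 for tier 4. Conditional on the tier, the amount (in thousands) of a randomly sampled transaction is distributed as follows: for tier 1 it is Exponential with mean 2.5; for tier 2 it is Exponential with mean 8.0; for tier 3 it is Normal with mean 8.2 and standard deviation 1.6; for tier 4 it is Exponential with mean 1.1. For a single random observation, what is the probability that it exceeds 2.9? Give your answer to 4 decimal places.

Conditional on each tier, P(X > 2.9): 1: 0.313486; 2: 0.695934; 3: 0.999538; 4: 0.0716212.
By total probability, P(X > 2.9) = 0.23·0.313486 + 0.21·0.695934 + 0.28·0.999538 + 0.28·0.0716212 = 0.518173.

0.5182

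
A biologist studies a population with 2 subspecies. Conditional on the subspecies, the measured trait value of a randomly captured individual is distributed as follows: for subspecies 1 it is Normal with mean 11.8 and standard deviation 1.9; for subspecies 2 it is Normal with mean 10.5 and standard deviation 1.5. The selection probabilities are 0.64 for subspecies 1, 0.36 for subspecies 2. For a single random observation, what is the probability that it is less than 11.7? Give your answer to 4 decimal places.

Conditional on each subspecies, P(X < 11.7): 1: 0.479013; 2: 0.788145.
By total probability, P(X < 11.7) = 0.64·0.479013 + 0.36·0.788145 = 0.5903.

0.5903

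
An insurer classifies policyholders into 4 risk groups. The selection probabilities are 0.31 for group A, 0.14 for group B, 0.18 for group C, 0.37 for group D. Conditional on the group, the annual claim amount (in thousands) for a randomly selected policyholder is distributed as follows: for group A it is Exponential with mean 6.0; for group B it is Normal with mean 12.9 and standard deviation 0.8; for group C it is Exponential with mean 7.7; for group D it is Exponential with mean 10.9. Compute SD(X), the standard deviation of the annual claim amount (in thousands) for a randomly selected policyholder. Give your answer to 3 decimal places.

8.511

Per component, A: μ=6, E[X²]=72; B: μ=12.9, E[X²]=167.05; C: μ=7.7, E[X²]=118.58; D: μ=10.9, E[X²]=237.62.
E[X] = 0.31·6 + 0.14·12.9 + 0.18·7.7 + 0.37·10.9 = 9.085.
E[X²] = 0.31·72 + 0.14·167.05 + 0.18·118.58 + 0.37·237.62 = 154.971.
Var(X) = E[X²] − (E[X])² = 154.971 − 82.5372 = 72.4336.
SD(X) = √72.4336 = 8.51079.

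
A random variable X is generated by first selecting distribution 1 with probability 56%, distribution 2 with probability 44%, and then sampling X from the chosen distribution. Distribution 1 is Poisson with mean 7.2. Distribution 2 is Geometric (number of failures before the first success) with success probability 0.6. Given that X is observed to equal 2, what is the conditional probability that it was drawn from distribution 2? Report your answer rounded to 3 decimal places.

Likelihoods P(X=2 | ·): 1: 0.0193515; 2: 0.096.
Posterior ∝ prior × likelihood. Numerator for 2: 0.44·0.096 = 0.04224.
Normalizing constant: 0.56·0.0193515 + 0.44·0.096 = 0.0530768.
P(2 | observation) = 0.04224 / 0.0530768 = 0.795827.

0.796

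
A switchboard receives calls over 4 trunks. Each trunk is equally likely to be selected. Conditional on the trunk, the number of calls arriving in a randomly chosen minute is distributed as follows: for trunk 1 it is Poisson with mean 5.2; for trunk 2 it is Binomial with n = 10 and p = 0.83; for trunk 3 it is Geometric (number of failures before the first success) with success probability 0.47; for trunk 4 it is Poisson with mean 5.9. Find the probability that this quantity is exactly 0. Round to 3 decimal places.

Conditional on each trunk, P(X = 0): 1: 0.00551656; 2: 2.01599e-08; 3: 0.47; 4: 0.00273944.
By total probability, P(X = 0) = 0.25·0.00551656 + 0.25·2.01599e-08 + 0.25·0.47 + 0.25·0.00273944 = 0.119564.

0.120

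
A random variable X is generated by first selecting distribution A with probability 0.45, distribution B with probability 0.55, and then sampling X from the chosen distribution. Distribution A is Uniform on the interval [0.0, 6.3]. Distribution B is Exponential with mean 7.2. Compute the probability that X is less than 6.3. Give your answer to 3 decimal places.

0.771

Conditional on each component, P(X < 6.3): A: 1; B: 0.583138.
By total probability, P(X < 6.3) = 0.45·1 + 0.55·0.583138 = 0.770726.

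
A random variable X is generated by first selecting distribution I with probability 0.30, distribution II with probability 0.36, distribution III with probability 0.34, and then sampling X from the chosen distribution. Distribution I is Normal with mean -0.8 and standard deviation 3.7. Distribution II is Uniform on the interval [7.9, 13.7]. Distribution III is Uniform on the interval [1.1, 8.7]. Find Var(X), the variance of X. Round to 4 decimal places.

28.8599

Per component, I: μ=-0.8, E[X²]=14.33; II: μ=10.8, E[X²]=119.443; III: μ=4.9, E[X²]=28.8233.
E[X] = 0.3·-0.8 + 0.36·10.8 + 0.34·4.9 = 5.314.
E[X²] = 0.3·14.33 + 0.36·119.443 + 0.34·28.8233 = 57.0985.
Var(X) = E[X²] − (E[X])² = 57.0985 − 28.2386 = 28.8599.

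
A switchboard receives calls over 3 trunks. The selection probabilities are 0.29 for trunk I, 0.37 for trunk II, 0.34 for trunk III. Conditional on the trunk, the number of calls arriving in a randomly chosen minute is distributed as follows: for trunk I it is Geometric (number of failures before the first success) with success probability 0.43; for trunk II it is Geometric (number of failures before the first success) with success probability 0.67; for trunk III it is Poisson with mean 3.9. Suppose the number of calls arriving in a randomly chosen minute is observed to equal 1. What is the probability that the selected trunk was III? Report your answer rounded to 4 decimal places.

Likelihoods P(X=1 | ·): I: 0.2451; II: 0.2211; III: 0.0789435.
Posterior ∝ prior × likelihood. Numerator for III: 0.34·0.0789435 = 0.0268408.
Normalizing constant: 0.29·0.2451 + 0.37·0.2211 + 0.34·0.0789435 = 0.179727.
P(III | observation) = 0.0268408 / 0.179727 = 0.149342.

0.1493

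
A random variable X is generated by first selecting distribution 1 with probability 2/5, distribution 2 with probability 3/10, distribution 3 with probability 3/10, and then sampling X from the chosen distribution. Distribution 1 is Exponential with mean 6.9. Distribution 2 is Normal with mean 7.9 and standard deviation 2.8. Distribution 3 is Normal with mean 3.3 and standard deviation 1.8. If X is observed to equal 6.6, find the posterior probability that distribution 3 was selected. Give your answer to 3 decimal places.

Likelihoods f(6.6 | ·): 1: 0.0556851; 2: 0.127921; 3: 0.041284.
Posterior ∝ prior × likelihood. Numerator for 3: 0.3·0.041284 = 0.0123852.
Normalizing constant: 0.4·0.0556851 + 0.3·0.127921 + 0.3·0.041284 = 0.0730357.
P(3 | observation) = 0.0123852 / 0.0730357 = 0.169577.

0.170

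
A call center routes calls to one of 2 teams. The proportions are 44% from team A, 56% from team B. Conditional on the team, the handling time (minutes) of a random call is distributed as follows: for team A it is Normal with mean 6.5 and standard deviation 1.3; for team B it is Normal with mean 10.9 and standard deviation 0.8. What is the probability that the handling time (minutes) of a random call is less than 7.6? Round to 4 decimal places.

0.3526

Conditional on each team, P(X < 7.6): A: 0.801267; B: 1.85367e-05.
By total probability, P(X < 7.6) = 0.44·0.801267 + 0.56·1.85367e-05 = 0.352568.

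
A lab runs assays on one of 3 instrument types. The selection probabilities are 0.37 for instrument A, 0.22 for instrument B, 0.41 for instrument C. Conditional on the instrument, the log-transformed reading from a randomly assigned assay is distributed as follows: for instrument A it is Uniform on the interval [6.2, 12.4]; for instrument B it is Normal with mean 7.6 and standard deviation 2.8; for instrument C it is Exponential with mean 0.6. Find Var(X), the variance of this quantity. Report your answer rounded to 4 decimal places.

19.1949

Per component, A: μ=9.3, E[X²]=89.6933; B: μ=7.6, E[X²]=65.6; C: μ=0.6, E[X²]=0.72.
E[X] = 0.37·9.3 + 0.22·7.6 + 0.41·0.6 = 5.359.
E[X²] = 0.37·89.6933 + 0.22·65.6 + 0.41·0.72 = 47.9137.
Var(X) = E[X²] − (E[X])² = 47.9137 − 28.7189 = 19.1949.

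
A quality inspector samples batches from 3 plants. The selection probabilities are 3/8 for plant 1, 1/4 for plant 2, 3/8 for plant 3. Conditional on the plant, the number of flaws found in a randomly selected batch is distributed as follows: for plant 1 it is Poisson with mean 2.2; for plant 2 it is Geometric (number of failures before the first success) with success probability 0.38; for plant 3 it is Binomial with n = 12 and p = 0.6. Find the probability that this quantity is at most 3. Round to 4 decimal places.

0.5260

Conditional on each plant, P(X ≤ 3): 1: 0.819352; 2: 0.852237; 3: 0.0152673.
By total probability, P(X ≤ 3) = 0.375·0.819352 + 0.25·0.852237 + 0.375·0.0152673 = 0.526042.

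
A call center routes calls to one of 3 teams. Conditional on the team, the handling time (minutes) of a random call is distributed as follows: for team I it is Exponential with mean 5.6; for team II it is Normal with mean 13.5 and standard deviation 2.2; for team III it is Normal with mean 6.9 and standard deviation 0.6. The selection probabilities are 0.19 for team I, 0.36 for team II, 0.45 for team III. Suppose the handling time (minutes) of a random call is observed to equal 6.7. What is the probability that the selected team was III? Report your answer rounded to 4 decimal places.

0.9632

Likelihoods f(6.7 | ·): I: 0.0539771; II: 0.0015273; III: 0.628972.
Posterior ∝ prior × likelihood. Numerator for III: 0.45·0.628972 = 0.283037.
Normalizing constant: 0.19·0.0539771 + 0.36·0.0015273 + 0.45·0.628972 = 0.293843.
P(III | observation) = 0.283037 / 0.293843 = 0.963227.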